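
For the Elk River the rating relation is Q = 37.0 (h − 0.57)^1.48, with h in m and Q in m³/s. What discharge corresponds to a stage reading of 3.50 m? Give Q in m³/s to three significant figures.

182 m³/s

Q = 37.0 × (3.50 − 0.57)^1.48 = 37.0 × 2.93^1.48 = 181.6 m³/s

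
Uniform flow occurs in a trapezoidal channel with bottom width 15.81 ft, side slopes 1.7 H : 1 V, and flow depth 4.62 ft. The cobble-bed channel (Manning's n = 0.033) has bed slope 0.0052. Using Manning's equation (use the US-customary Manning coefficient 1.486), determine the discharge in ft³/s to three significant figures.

A = (b + z·y)·y = (15.81 + 1.7×4.62)×4.62 = 109.3 ft²
P = b + 2y√(1+z²) = 15.81 + 2×4.62×√(1+1.7²) = 34.03 ft
R = A/P = 109.3/34.03 = 3.212 ft
Q = (1.486/n)·A·R^(2/3)·S^(1/2) = (1.486/0.033) × 109.3 × 3.212^(2/3) × 0.0052^(1/2) = 772.9 ft³/s

773 ft³/s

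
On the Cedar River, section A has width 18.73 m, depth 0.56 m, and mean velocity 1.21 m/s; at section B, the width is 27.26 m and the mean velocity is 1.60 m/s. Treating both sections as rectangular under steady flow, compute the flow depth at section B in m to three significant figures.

Q = A₁V₁ = (18.73×0.56) × 1.21 = 12.69 m³/s
d₂ = Q/(b₂ V₂) = 12.69/(27.26×1.60) = 0.2910 m

0.291 m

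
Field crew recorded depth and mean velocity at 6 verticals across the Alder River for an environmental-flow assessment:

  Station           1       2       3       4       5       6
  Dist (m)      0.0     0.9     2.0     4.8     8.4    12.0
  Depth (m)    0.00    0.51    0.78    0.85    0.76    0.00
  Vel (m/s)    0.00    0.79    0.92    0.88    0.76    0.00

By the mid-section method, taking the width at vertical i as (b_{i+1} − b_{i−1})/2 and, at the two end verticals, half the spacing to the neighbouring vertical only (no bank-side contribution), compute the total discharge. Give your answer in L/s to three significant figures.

w_2 = (2.0 − 0.0)/2 = 1 m; q_2 = 0.79 × 0.51 × 1 = 0.4029 m³/s
w_3 = (4.8 − 0.9)/2 = 1.95 m; q_3 = 0.92 × 0.78 × 1.95 = 1.399 m³/s
w_4 = (8.4 − 2.0)/2 = 3.2 m; q_4 = 0.88 × 0.85 × 3.2 = 2.394 m³/s
w_5 = (12.0 − 4.8)/2 = 3.6 m; q_5 = 0.76 × 0.76 × 3.6 = 2.079 m³/s
Stations 1, 6 contribute zero (depth or velocity is 0).
Q = Σ qᵢ = 6.275 m³/s
= 6.275 × 1000 = 6275 L/s

6280 L/s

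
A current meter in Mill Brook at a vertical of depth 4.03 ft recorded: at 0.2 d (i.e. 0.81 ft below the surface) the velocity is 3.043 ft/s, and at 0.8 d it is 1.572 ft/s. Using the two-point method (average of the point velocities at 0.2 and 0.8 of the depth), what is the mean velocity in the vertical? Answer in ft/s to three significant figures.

v̄ = (3.043 + 1.572) / 2 = 2.308 ft/s

2.31 ft/s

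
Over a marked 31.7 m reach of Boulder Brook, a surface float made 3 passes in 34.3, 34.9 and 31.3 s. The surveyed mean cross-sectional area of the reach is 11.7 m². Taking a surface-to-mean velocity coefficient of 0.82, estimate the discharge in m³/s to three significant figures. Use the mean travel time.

9.08 m³/s

t̄ = (34.3 + 34.9 + 31.3) / 3 = 33.5 s
v_surface = L / t̄ = 31.7 / 33.5 = 0.9463 m/s
v_mean = 0.82 × 0.9463 = 0.7759 m/s
Q = A × v_mean = 11.7 × 0.7759 = 9.079 m³/s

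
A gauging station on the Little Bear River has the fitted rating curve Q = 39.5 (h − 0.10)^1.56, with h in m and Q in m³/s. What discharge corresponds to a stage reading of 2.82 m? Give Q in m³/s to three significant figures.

188 m³/s

Q = 39.5 × (2.82 − 0.10)^1.56 = 39.5 × 2.72^1.56 = 188.2 m³/s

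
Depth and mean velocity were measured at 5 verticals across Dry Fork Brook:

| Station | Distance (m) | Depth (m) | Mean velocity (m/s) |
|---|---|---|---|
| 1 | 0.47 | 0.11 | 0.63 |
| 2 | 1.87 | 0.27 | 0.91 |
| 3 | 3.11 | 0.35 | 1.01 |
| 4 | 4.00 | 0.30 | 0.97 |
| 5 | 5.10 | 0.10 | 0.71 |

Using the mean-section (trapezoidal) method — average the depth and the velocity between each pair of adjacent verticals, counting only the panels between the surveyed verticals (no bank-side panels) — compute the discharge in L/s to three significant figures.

Panel 1-2: Δb = 1.4 m, d̄ = (0.11+0.27)/2 = 0.19, v̄ = (0.63+0.91)/2 = 0.77 → q = 1.4×0.19×0.77 = 0.2048 m³/s
Panel 2-3: Δb = 1.24 m, d̄ = (0.27+0.35)/2 = 0.31, v̄ = (0.91+1.01)/2 = 0.96 → q = 1.24×0.31×0.96 = 0.3690 m³/s
Panel 3-4: Δb = 0.89 m, d̄ = (0.35+0.30)/2 = 0.325, v̄ = (1.01+0.97)/2 = 0.99 → q = 0.89×0.325×0.99 = 0.2864 m³/s
Panel 4-5: Δb = 1.1 m, d̄ = (0.30+0.10)/2 = 0.2, v̄ = (0.97+0.71)/2 = 0.84 → q = 1.1×0.2×0.84 = 0.1848 m³/s
Q = Σ q = 1.045 m³/s
= 1.045 × 1000 = 1045 L/s

1050 L/s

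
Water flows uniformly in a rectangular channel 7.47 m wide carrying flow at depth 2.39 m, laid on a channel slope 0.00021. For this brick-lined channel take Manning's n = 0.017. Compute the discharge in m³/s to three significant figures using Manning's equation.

A = b·y = 7.47 × 2.39 = 17.85 m²
P = b + 2y = 7.47 + 2×2.39 = 12.25 m
R = A/P = 17.85/12.25 = 1.457 m
Q = (1/n)·A·R^(2/3)·S^(1/2) = (1/0.017) × 17.85 × 1.457^(2/3) × 0.00021^(1/2) = 19.56 m³/s

19.6 m³/s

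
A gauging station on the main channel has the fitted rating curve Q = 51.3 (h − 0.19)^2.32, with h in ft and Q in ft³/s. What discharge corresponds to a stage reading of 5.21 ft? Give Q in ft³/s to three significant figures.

Q = 51.3 × (5.21 − 0.19)^2.32 = 51.3 × 5.02^2.32 = 2166 ft³/s

2170 ft³/s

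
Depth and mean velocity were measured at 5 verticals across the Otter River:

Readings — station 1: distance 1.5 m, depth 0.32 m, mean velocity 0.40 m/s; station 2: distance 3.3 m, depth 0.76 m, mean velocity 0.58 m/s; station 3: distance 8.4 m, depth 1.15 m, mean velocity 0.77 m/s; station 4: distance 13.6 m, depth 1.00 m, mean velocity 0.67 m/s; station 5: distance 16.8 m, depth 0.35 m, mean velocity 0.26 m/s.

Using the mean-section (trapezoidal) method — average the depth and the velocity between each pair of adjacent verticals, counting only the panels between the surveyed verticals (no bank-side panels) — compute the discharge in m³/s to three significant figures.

Panel 1-2: Δb = 1.8 m, d̄ = (0.32+0.76)/2 = 0.54, v̄ = (0.40+0.58)/2 = 0.49 → q = 1.8×0.54×0.49 = 0.4763 m³/s
Panel 2-3: Δb = 5.1 m, d̄ = (0.76+1.15)/2 = 0.955, v̄ = (0.58+0.77)/2 = 0.675 → q = 5.1×0.955×0.675 = 3.288 m³/s
Panel 3-4: Δb = 5.2 m, d̄ = (1.15+1.00)/2 = 1.075, v̄ = (0.77+0.67)/2 = 0.72 → q = 5.2×1.075×0.72 = 4.025 m³/s
Panel 4-5: Δb = 3.2 m, d̄ = (1.00+0.35)/2 = 0.675, v̄ = (0.67+0.26)/2 = 0.465 → q = 3.2×0.675×0.465 = 1.004 m³/s
Q = Σ q = 8.793 m³/s

8.79 m³/s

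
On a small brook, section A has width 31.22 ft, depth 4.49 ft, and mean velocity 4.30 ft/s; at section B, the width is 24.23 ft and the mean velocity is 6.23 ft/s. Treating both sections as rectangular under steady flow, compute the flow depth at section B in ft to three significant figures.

3.99 ft

Q = A₁V₁ = (31.22×4.49) × 4.30 = 602.8 ft³/s
d₂ = Q/(b₂ V₂) = 602.8/(24.23×6.23) = 3.993 ft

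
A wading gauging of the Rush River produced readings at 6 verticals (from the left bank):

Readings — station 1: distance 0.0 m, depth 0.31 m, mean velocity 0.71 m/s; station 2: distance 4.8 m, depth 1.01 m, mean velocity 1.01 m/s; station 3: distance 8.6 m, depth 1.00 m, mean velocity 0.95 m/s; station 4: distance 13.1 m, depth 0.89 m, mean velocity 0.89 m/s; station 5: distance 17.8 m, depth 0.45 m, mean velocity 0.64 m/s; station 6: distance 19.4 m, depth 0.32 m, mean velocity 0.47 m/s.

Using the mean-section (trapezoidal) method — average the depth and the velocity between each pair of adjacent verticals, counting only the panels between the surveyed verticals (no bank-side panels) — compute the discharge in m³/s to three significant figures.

13.1 m³/s

Panel 1-2: Δb = 4.8 m, d̄ = (0.31+1.01)/2 = 0.66, v̄ = (0.71+1.01)/2 = 0.86 → q = 4.8×0.66×0.86 = 2.724 m³/s
Panel 2-3: Δb = 3.8 m, d̄ = (1.01+1.00)/2 = 1.005, v̄ = (1.01+0.95)/2 = 0.98 → q = 3.8×1.005×0.98 = 3.743 m³/s
Panel 3-4: Δb = 4.5 m, d̄ = (1.00+0.89)/2 = 0.945, v̄ = (0.95+0.89)/2 = 0.92 → q = 4.5×0.945×0.92 = 3.912 m³/s
Panel 4-5: Δb = 4.7 m, d̄ = (0.89+0.45)/2 = 0.67, v̄ = (0.89+0.64)/2 = 0.765 → q = 4.7×0.67×0.765 = 2.409 m³/s
Panel 5-6: Δb = 1.6 m, d̄ = (0.45+0.32)/2 = 0.385, v̄ = (0.64+0.47)/2 = 0.555 → q = 1.6×0.385×0.555 = 0.3419 m³/s
Q = Σ q = 13.13 m³/s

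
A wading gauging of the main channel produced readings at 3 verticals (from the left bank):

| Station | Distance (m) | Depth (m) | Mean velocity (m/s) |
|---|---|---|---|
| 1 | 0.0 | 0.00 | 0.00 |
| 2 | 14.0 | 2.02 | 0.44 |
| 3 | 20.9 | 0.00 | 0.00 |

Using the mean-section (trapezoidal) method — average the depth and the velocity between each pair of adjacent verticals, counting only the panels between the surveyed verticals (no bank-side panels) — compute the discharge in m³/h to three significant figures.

16700 m³/h

Panel 1-2: Δb = 14 m, d̄ = (0.00+2.02)/2 = 1.01, v̄ = (0.00+0.44)/2 = 0.22 → q = 14×1.01×0.22 = 3.111 m³/s
Panel 2-3: Δb = 6.9 m, d̄ = (2.02+0.00)/2 = 1.01, v̄ = (0.44+0.00)/2 = 0.22 → q = 6.9×1.01×0.22 = 1.533 m³/s
Q = Σ q = 4.644 m³/s
= 4.644 × 3600 = 16720 m³/h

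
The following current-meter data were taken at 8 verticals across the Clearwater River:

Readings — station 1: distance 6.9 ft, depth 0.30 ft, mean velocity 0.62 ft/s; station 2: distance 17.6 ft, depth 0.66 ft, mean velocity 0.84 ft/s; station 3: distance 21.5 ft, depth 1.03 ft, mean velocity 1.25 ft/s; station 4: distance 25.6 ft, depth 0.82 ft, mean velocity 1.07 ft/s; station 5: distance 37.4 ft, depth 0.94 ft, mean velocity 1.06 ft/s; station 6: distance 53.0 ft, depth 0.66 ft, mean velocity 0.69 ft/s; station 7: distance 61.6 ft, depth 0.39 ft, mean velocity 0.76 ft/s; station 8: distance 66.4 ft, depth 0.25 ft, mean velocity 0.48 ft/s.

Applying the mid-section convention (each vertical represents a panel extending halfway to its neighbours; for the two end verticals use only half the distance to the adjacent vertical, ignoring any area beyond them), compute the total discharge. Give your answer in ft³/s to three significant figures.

w_1 = (17.6 − 6.9)/2 = 5.35 ft; q_1 = 0.62 × 0.30 × 5.35 = 0.9951 ft³/s
w_2 = (21.5 − 6.9)/2 = 7.3 ft; q_2 = 0.84 × 0.66 × 7.3 = 4.047 ft³/s
w_3 = (25.6 − 17.6)/2 = 4 ft; q_3 = 1.25 × 1.03 × 4 = 5.150 ft³/s
w_4 = (37.4 − 21.5)/2 = 7.95 ft; q_4 = 1.07 × 0.82 × 7.95 = 6.975 ft³/s
w_5 = (53.0 − 25.6)/2 = 13.7 ft; q_5 = 1.06 × 0.94 × 13.7 = 13.65 ft³/s
w_6 = (61.6 − 37.4)/2 = 12.1 ft; q_6 = 0.69 × 0.66 × 12.1 = 5.510 ft³/s
w_7 = (66.4 − 53.0)/2 = 6.7 ft; q_7 = 0.76 × 0.39 × 6.7 = 1.986 ft³/s
w_8 = (66.4 − 61.6)/2 = 2.4 ft; q_8 = 0.48 × 0.25 × 2.4 = 0.2880 ft³/s
Q = Σ qᵢ = 38.60 ft³/s

38.6 ft³/s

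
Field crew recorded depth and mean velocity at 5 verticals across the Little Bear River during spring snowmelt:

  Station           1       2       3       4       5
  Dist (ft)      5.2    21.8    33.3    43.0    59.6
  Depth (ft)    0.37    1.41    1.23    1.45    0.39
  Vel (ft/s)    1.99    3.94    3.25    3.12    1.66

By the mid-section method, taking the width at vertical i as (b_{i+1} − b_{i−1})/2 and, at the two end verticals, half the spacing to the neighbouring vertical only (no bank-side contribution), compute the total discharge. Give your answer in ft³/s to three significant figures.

191 ft³/s

w_1 = (21.8 − 5.2)/2 = 8.3 ft; q_1 = 1.99 × 0.37 × 8.3 = 6.111 ft³/s
w_2 = (33.3 − 5.2)/2 = 14.05 ft; q_2 = 3.94 × 1.41 × 14.05 = 78.05 ft³/s
w_3 = (43.0 − 21.8)/2 = 10.6 ft; q_3 = 3.25 × 1.23 × 10.6 = 42.37 ft³/s
w_4 = (59.6 − 33.3)/2 = 13.15 ft; q_4 = 3.12 × 1.45 × 13.15 = 59.49 ft³/s
w_5 = (59.6 − 43.0)/2 = 8.3 ft; q_5 = 1.66 × 0.39 × 8.3 = 5.373 ft³/s
Q = Σ qᵢ = 191.4 ft³/s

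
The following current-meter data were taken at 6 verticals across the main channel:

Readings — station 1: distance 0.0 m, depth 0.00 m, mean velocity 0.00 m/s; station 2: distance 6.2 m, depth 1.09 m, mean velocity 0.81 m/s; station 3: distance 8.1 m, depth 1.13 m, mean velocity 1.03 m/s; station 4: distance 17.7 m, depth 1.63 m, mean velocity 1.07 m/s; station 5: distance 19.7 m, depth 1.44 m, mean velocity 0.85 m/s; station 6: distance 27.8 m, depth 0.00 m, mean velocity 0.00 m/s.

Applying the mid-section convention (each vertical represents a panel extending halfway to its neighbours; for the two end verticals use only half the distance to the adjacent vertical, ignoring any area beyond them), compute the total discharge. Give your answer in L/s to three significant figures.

26600 L/s

w_2 = (8.1 − 0.0)/2 = 4.05 m; q_2 = 0.81 × 1.09 × 4.05 = 3.576 m³/s
w_3 = (17.7 − 6.2)/2 = 5.75 m; q_3 = 1.03 × 1.13 × 5.75 = 6.692 m³/s
w_4 = (19.7 − 8.1)/2 = 5.8 m; q_4 = 1.07 × 1.63 × 5.8 = 10.12 m³/s
w_5 = (27.8 − 17.7)/2 = 5.05 m; q_5 = 0.85 × 1.44 × 5.05 = 6.181 m³/s
Stations 1, 6 contribute zero (depth or velocity is 0).
Q = Σ qᵢ = 26.57 m³/s
= 26.57 × 1000 = 26570 L/s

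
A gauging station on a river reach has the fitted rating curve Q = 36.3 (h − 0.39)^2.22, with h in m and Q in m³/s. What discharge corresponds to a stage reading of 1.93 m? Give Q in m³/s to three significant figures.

Q = 36.3 × (1.93 − 0.39)^2.22 = 36.3 × 1.54^2.22 = 94.67 m³/s

94.7 m³/s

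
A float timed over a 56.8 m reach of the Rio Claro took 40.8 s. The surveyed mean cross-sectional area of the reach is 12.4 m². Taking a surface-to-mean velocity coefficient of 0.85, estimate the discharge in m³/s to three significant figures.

14.7 m³/s

v_surface = L / t̄ = 56.8 / 40.8 = 1.392 m/s
v_mean = 0.85 × 1.392 = 1.183 m/s
Q = A × v_mean = 12.4 × 1.183 = 14.67 m³/s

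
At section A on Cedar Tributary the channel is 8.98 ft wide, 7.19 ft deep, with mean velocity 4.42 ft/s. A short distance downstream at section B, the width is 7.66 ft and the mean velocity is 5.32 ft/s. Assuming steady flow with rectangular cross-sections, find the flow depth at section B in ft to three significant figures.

Q = A₁V₁ = (8.98×7.19) × 4.42 = 285.4 ft³/s
d₂ = Q/(b₂ V₂) = 285.4/(7.66×5.32) = 7.003 ft

7.00 ft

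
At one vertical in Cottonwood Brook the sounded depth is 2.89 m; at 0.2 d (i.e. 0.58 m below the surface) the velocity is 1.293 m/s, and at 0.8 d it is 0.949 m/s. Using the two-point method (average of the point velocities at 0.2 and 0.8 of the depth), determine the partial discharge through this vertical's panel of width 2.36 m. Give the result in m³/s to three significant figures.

v̄ = (1.293 + 0.949) / 2 = 1.121 m/s
q = v̄ × d × w = 1.121 × 2.89 × 2.36 = 7.646 m³/s

7.65 m³/s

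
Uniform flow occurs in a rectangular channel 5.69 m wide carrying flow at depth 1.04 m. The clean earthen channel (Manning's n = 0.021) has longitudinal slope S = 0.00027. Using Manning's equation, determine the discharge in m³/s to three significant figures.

3.86 m³/s

A = b·y = 5.69 × 1.04 = 5.918 m²
P = b + 2y = 5.69 + 2×1.04 = 7.770 m
R = A/P = 5.918/7.770 = 0.7616 m
Q = (1/n)·A·R^(2/3)·S^(1/2) = (1/0.021) × 5.918 × 0.7616^(2/3) × 0.00027^(1/2) = 3.862 m³/s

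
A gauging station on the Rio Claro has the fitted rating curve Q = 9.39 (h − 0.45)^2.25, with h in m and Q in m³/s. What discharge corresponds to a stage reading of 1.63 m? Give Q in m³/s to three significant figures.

Q = 9.39 × (1.63 − 0.45)^2.25 = 9.39 × 1.18^2.25 = 13.63 m³/s

13.6 m³/s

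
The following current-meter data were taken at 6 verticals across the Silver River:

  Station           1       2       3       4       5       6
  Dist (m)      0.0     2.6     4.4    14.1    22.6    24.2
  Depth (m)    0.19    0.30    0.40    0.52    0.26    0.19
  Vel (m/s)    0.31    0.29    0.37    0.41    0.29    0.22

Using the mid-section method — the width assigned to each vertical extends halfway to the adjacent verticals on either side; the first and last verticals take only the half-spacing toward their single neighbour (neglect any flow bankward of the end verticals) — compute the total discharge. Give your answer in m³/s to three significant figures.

w_1 = (2.6 − 0.0)/2 = 1.3 m; q_1 = 0.31 × 0.19 × 1.3 = 0.07657 m³/s
w_2 = (4.4 − 0.0)/2 = 2.2 m; q_2 = 0.29 × 0.30 × 2.2 = 0.1914 m³/s
w_3 = (14.1 − 2.6)/2 = 5.75 m; q_3 = 0.37 × 0.40 × 5.75 = 0.8510 m³/s
w_4 = (22.6 − 4.4)/2 = 9.1 m; q_4 = 0.41 × 0.52 × 9.1 = 1.940 m³/s
w_5 = (24.2 − 14.1)/2 = 5.05 m; q_5 = 0.29 × 0.26 × 5.05 = 0.3808 m³/s
w_6 = (24.2 − 22.6)/2 = 0.8 m; q_6 = 0.22 × 0.19 × 0.8 = 0.03344 m³/s
Q = Σ qᵢ = 3.473 m³/s

3.47 m³/s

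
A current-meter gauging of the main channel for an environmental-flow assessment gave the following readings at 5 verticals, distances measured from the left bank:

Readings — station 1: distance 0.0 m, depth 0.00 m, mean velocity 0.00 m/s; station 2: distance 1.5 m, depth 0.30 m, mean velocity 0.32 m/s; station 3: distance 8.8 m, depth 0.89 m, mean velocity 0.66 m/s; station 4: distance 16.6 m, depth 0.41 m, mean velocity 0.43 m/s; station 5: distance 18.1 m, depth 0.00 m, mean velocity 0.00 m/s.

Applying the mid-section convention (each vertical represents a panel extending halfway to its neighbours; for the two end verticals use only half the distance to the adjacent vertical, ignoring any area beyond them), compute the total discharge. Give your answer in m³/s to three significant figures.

5.68 m³/s

w_2 = (8.8 − 0.0)/2 = 4.4 m; q_2 = 0.32 × 0.30 × 4.4 = 0.4224 m³/s
w_3 = (16.6 − 1.5)/2 = 7.55 m; q_3 = 0.66 × 0.89 × 7.55 = 4.435 m³/s
w_4 = (18.1 − 8.8)/2 = 4.65 m; q_4 = 0.43 × 0.41 × 4.65 = 0.8198 m³/s
Stations 1, 5 contribute zero (depth or velocity is 0).
Q = Σ qᵢ = 5.677 m³/s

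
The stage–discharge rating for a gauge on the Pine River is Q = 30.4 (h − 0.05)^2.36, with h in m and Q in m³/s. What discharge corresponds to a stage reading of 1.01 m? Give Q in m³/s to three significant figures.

27.6 m³/s

Q = 30.4 × (1.01 − 0.05)^2.36 = 30.4 × 0.96^2.36 = 27.61 m³/s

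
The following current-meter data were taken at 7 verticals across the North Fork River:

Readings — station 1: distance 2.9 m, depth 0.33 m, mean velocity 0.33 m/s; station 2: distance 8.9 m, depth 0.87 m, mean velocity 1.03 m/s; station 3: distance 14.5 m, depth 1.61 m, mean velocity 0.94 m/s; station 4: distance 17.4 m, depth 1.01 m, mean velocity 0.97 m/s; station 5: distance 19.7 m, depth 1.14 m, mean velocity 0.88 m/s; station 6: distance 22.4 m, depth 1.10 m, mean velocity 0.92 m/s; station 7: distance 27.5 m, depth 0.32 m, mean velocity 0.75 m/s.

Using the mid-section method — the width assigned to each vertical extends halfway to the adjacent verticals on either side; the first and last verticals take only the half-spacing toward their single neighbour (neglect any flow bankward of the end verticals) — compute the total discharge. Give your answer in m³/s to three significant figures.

21.6 m³/s

w_1 = (8.9 − 2.9)/2 = 3 m; q_1 = 0.33 × 0.33 × 3 = 0.3267 m³/s
w_2 = (14.5 − 2.9)/2 = 5.8 m; q_2 = 1.03 × 0.87 × 5.8 = 5.197 m³/s
w_3 = (17.4 − 8.9)/2 = 4.25 m; q_3 = 0.94 × 1.61 × 4.25 = 6.432 m³/s
w_4 = (19.7 − 14.5)/2 = 2.6 m; q_4 = 0.97 × 1.01 × 2.6 = 2.547 m³/s
w_5 = (22.4 − 17.4)/2 = 2.5 m; q_5 = 0.88 × 1.14 × 2.5 = 2.508 m³/s
w_6 = (27.5 − 19.7)/2 = 3.9 m; q_6 = 0.92 × 1.10 × 3.9 = 3.947 m³/s
w_7 = (27.5 − 22.4)/2 = 2.55 m; q_7 = 0.75 × 0.32 × 2.55 = 0.6120 m³/s
Q = Σ qᵢ = 21.57 m³/s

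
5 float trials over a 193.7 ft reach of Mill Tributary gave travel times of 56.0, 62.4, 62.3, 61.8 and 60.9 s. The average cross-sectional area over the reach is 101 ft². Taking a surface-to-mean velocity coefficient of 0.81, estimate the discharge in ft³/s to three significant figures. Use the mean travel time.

261 ft³/s

t̄ = (56.0 + 62.4 + 62.3 + 61.8 + 60.9) / 5 = 60.68 s
v_surface = L / t̄ = 193.7 / 60.68 = 3.192 ft/s
v_mean = 0.81 × 3.192 = 2.586 ft/s
Q = A × v_mean = 101 × 2.586 = 261.2 ft³/s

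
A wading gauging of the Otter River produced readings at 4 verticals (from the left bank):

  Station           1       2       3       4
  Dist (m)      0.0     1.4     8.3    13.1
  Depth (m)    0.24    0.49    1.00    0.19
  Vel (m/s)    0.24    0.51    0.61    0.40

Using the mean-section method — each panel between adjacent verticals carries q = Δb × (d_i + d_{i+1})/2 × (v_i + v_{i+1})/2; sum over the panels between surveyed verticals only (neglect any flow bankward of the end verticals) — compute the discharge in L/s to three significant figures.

4510 L/s

Panel 1-2: Δb = 1.4 m, d̄ = (0.24+0.49)/2 = 0.365, v̄ = (0.24+0.51)/2 = 0.375 → q = 1.4×0.365×0.375 = 0.1916 m³/s
Panel 2-3: Δb = 6.9 m, d̄ = (0.49+1.00)/2 = 0.745, v̄ = (0.51+0.61)/2 = 0.56 → q = 6.9×0.745×0.56 = 2.879 m³/s
Panel 3-4: Δb = 4.8 m, d̄ = (1.00+0.19)/2 = 0.595, v̄ = (0.61+0.40)/2 = 0.505 → q = 4.8×0.595×0.505 = 1.442 m³/s
Q = Σ q = 4.513 m³/s
= 4.513 × 1000 = 4513 L/s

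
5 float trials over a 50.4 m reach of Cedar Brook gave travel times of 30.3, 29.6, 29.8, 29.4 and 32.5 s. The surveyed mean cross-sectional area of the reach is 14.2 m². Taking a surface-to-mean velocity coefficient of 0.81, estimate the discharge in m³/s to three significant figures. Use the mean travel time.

19.1 m³/s

t̄ = (30.3 + 29.6 + 29.8 + 29.4 + 32.5) / 5 = 30.32 s
v_surface = L / t̄ = 50.4 / 30.32 = 1.662 m/s
v_mean = 0.81 × 1.662 = 1.346 m/s
Q = A × v_mean = 14.2 × 1.346 = 19.12 m³/s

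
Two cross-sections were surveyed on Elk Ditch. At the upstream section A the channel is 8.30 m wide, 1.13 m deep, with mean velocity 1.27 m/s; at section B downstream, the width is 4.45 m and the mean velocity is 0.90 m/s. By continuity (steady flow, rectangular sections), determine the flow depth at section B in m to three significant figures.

Q = A₁V₁ = (8.30×1.13) × 1.27 = 11.91 m³/s
d₂ = Q/(b₂ V₂) = 11.91/(4.45×0.90) = 2.974 m

2.97 m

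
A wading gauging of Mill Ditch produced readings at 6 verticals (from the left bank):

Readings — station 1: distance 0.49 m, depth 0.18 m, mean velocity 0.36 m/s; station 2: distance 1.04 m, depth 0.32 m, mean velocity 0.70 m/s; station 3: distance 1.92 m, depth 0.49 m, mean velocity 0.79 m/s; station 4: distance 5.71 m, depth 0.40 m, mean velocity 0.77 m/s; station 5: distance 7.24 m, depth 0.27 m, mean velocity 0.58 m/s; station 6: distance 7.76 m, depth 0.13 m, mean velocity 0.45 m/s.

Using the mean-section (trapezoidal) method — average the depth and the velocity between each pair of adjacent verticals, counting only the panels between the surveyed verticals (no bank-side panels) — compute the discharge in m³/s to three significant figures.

Panel 1-2: Δb = 0.55 m, d̄ = (0.18+0.32)/2 = 0.25, v̄ = (0.36+0.70)/2 = 0.53 → q = 0.55×0.25×0.53 = 0.07288 m³/s
Panel 2-3: Δb = 0.88 m, d̄ = (0.32+0.49)/2 = 0.405, v̄ = (0.70+0.79)/2 = 0.745 → q = 0.88×0.405×0.745 = 0.2655 m³/s
Panel 3-4: Δb = 3.79 m, d̄ = (0.49+0.40)/2 = 0.445, v̄ = (0.79+0.77)/2 = 0.78 → q = 3.79×0.445×0.78 = 1.316 m³/s
Panel 4-5: Δb = 1.53 m, d̄ = (0.40+0.27)/2 = 0.335, v̄ = (0.77+0.58)/2 = 0.675 → q = 1.53×0.335×0.675 = 0.3460 m³/s
Panel 5-6: Δb = 0.52 m, d̄ = (0.27+0.13)/2 = 0.2, v̄ = (0.58+0.45)/2 = 0.515 → q = 0.52×0.2×0.515 = 0.05356 m³/s
Q = Σ q = 2.053 m³/s

2.05 m³/s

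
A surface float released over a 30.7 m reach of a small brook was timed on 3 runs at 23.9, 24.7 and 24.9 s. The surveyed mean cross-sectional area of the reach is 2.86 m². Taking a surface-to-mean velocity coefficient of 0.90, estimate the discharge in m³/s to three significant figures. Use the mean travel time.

t̄ = (23.9 + 24.7 + 24.9) / 3 = 24.5 s
v_surface = L / t̄ = 30.7 / 24.5 = 1.253 m/s
v_mean = 0.90 × 1.253 = 1.128 m/s
Q = A × v_mean = 2.86 × 1.128 = 3.225 m³/s

3.23 m³/s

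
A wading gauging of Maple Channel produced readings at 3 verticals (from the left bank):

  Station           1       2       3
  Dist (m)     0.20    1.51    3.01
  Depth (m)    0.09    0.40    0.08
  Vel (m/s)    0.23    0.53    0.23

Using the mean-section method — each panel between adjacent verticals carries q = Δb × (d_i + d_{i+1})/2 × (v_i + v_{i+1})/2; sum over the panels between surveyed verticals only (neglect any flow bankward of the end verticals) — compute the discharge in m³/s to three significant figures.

Panel 1-2: Δb = 1.31 m, d̄ = (0.09+0.40)/2 = 0.245, v̄ = (0.23+0.53)/2 = 0.38 → q = 1.31×0.245×0.38 = 0.1220 m³/s
Panel 2-3: Δb = 1.5 m, d̄ = (0.40+0.08)/2 = 0.24, v̄ = (0.53+0.23)/2 = 0.38 → q = 1.5×0.24×0.38 = 0.1368 m³/s
Q = Σ q = 0.2588 m³/s

0.259 m³/s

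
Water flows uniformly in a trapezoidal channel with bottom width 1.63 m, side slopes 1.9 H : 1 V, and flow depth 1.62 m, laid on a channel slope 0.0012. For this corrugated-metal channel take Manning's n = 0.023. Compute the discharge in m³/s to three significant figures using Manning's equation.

10.6 m³/s

A = (b + z·y)·y = (1.63 + 1.9×1.62)×1.62 = 7.627 m²
P = b + 2y√(1+z²) = 1.63 + 2×1.62×√(1+1.9²) = 8.587 m
R = A/P = 7.627/8.587 = 0.8882 m
Q = (1/n)·A·R^(2/3)·S^(1/2) = (1/0.023) × 7.627 × 0.8882^(2/3) × 0.0012^(1/2) = 10.61 m³/s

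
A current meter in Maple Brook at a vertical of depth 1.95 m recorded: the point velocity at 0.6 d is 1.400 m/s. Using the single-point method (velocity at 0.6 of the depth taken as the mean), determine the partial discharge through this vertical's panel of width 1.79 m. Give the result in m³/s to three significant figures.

v̄ = v₀.₆ = 1.400 m/s
q = v̄ × d × w = 1.400 × 1.95 × 1.79 = 4.887 m³/s

4.89 m³/s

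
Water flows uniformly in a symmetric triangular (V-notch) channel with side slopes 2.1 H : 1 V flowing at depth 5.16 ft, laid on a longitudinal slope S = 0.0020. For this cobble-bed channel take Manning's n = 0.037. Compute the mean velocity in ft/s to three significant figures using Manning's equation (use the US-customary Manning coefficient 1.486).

A = z·y² = 2.1×5.16² = 55.91 ft²
P = 2y√(1+z²) = 2×5.16×√(1+2.1²) = 24.00 ft
R = A/P = 55.91/24.00 = 2.329 ft
Q = (1.486/n)·A·R^(2/3)·S^(1/2) = (1.486/0.037) × 55.91 × 2.329^(2/3) × 0.0020^(1/2) = 176.5 ft³/s
V = Q/A = 176.5/55.91 = 3.156 ft/s

3.16 ft/s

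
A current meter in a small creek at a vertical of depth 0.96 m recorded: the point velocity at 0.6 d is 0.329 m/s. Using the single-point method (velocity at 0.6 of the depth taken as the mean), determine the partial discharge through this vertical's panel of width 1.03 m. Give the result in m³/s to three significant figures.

0.325 m³/s

v̄ = v₀.₆ = 0.329 m/s
q = v̄ × d × w = 0.3290 × 0.96 × 1.03 = 0.3253 m³/s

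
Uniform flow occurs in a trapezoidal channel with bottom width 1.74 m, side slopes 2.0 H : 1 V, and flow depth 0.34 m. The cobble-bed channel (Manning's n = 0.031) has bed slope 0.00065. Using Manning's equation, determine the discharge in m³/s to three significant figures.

A = (b + z·y)·y = (1.74 + 2.0×0.34)×0.34 = 0.8228 m²
P = b + 2y√(1+z²) = 1.74 + 2×0.34×√(1+2.0²) = 3.261 m
R = A/P = 0.8228/3.261 = 0.2524 m
Q = (1/n)·A·R^(2/3)·S^(1/2) = (1/0.031) × 0.8228 × 0.2524^(2/3) × 0.00065^(1/2) = 0.2702 m³/s

0.270 m³/s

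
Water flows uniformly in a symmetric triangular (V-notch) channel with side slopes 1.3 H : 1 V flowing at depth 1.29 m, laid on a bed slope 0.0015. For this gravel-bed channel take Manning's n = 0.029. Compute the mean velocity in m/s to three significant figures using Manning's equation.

A = z·y² = 1.3×1.29² = 2.163 m²
P = 2y√(1+z²) = 2×1.29×√(1+1.3²) = 4.232 m
R = A/P = 2.163/4.232 = 0.5112 m
Q = (1/n)·A·R^(2/3)·S^(1/2) = (1/0.029) × 2.163 × 0.5112^(2/3) × 0.0015^(1/2) = 1.847 m³/s
V = Q/A = 1.847/2.163 = 0.8539 m/s

0.854 m/s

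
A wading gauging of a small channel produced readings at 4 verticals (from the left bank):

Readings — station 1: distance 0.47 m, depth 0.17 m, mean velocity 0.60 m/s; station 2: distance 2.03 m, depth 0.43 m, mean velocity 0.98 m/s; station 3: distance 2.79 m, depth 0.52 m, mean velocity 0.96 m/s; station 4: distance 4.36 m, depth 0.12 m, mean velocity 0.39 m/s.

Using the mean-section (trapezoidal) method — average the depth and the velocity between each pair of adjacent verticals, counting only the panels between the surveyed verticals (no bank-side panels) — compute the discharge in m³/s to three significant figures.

Panel 1-2: Δb = 1.56 m, d̄ = (0.17+0.43)/2 = 0.3, v̄ = (0.60+0.98)/2 = 0.79 → q = 1.56×0.3×0.79 = 0.3697 m³/s
Panel 2-3: Δb = 0.76 m, d̄ = (0.43+0.52)/2 = 0.475, v̄ = (0.98+0.96)/2 = 0.97 → q = 0.76×0.475×0.97 = 0.3502 m³/s
Panel 3-4: Δb = 1.57 m, d̄ = (0.52+0.12)/2 = 0.32, v̄ = (0.96+0.39)/2 = 0.675 → q = 1.57×0.32×0.675 = 0.3391 m³/s
Q = Σ q = 1.059 m³/s

1.06 m³/s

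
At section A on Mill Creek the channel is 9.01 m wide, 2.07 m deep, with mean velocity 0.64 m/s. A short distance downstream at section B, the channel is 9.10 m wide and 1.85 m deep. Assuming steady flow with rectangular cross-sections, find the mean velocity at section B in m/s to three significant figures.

0.709 m/s

Q = A₁V₁ = (9.01×2.07) × 0.64 = 11.94 m³/s
A₂ = 9.10 × 1.85 = 16.84 m²
V₂ = Q/A₂ = 11.94/16.84 = 0.7090 m/s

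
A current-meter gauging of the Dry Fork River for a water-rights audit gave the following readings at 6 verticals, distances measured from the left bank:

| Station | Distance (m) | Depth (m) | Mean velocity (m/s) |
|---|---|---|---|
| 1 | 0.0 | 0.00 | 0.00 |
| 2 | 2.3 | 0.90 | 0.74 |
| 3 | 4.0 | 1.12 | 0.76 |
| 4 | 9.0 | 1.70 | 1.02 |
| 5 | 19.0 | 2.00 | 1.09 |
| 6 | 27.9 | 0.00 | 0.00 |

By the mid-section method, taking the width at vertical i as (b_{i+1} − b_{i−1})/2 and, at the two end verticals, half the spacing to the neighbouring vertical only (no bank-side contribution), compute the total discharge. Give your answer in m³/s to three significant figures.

37.8 m³/s

w_2 = (4.0 − 0.0)/2 = 2 m; q_2 = 0.74 × 0.90 × 2 = 1.332 m³/s
w_3 = (9.0 − 2.3)/2 = 3.35 m; q_3 = 0.76 × 1.12 × 3.35 = 2.852 m³/s
w_4 = (19.0 − 4.0)/2 = 7.5 m; q_4 = 1.02 × 1.70 × 7.5 = 13.01 m³/s
w_5 = (27.9 − 9.0)/2 = 9.45 m; q_5 = 1.09 × 2.00 × 9.45 = 20.60 m³/s
Stations 1, 6 contribute zero (depth or velocity is 0).
Q = Σ qᵢ = 37.79 m³/s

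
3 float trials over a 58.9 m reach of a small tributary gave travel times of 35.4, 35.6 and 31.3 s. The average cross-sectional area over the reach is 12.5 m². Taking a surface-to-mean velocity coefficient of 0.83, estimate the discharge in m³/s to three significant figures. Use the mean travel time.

t̄ = (35.4 + 35.6 + 31.3) / 3 = 34.1 s
v_surface = L / t̄ = 58.9 / 34.1 = 1.727 m/s
v_mean = 0.83 × 1.727 = 1.434 m/s
Q = A × v_mean = 12.5 × 1.434 = 17.92 m³/s

17.9 m³/s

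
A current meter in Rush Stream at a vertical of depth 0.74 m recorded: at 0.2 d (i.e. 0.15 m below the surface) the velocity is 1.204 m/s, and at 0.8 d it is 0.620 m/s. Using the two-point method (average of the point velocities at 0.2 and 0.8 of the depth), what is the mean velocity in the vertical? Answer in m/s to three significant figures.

0.912 m/s

v̄ = (1.204 + 0.620) / 2 = 0.9120 m/s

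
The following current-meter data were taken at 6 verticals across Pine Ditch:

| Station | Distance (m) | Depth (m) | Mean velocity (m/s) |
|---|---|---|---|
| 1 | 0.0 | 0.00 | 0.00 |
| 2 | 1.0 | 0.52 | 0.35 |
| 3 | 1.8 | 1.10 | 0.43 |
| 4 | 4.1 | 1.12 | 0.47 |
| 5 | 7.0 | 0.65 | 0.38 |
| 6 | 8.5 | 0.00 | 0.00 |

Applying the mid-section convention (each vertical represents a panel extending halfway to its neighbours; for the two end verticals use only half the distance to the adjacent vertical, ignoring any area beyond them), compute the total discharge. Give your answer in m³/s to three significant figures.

2.81 m³/s

w_2 = (1.8 − 0.0)/2 = 0.9 m; q_2 = 0.35 × 0.52 × 0.9 = 0.1638 m³/s
w_3 = (4.1 − 1.0)/2 = 1.55 m; q_3 = 0.43 × 1.10 × 1.55 = 0.7332 m³/s
w_4 = (7.0 − 1.8)/2 = 2.6 m; q_4 = 0.47 × 1.12 × 2.6 = 1.369 m³/s
w_5 = (8.5 − 4.1)/2 = 2.2 m; q_5 = 0.38 × 0.65 × 2.2 = 0.5434 m³/s
Stations 1, 6 contribute zero (depth or velocity is 0).
Q = Σ qᵢ = 2.809 m³/s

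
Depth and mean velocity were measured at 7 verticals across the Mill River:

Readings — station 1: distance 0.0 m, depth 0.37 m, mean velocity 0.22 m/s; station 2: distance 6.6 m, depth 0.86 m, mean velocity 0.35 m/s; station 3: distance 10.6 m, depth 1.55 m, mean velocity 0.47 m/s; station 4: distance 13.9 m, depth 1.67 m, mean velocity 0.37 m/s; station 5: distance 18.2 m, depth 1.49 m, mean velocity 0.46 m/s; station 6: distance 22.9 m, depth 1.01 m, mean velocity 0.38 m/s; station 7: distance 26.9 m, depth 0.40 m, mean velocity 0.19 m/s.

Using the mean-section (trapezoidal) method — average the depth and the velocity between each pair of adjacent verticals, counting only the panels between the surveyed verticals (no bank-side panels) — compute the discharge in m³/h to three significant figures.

Panel 1-2: Δb = 6.6 m, d̄ = (0.37+0.86)/2 = 0.615, v̄ = (0.22+0.35)/2 = 0.285 → q = 6.6×0.615×0.285 = 1.157 m³/s
Panel 2-3: Δb = 4 m, d̄ = (0.86+1.55)/2 = 1.205, v̄ = (0.35+0.47)/2 = 0.41 → q = 4×1.205×0.41 = 1.976 m³/s
Panel 3-4: Δb = 3.3 m, d̄ = (1.55+1.67)/2 = 1.61, v̄ = (0.47+0.37)/2 = 0.42 → q = 3.3×1.61×0.42 = 2.231 m³/s
Panel 4-5: Δb = 4.3 m, d̄ = (1.67+1.49)/2 = 1.58, v̄ = (0.37+0.46)/2 = 0.415 → q = 4.3×1.58×0.415 = 2.820 m³/s
Panel 5-6: Δb = 4.7 m, d̄ = (1.49+1.01)/2 = 1.25, v̄ = (0.46+0.38)/2 = 0.42 → q = 4.7×1.25×0.42 = 2.468 m³/s
Panel 6-7: Δb = 4 m, d̄ = (1.01+0.40)/2 = 0.705, v̄ = (0.38+0.19)/2 = 0.285 → q = 4×0.705×0.285 = 0.8037 m³/s
Q = Σ q = 11.46 m³/s
= 11.46 × 3600 = 41240 m³/h

41200 m³/h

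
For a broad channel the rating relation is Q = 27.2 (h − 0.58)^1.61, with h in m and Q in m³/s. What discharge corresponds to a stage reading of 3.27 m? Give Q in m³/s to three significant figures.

Q = 27.2 × (3.27 − 0.58)^1.61 = 27.2 × 2.69^1.61 = 133.8 m³/s

134 m³/s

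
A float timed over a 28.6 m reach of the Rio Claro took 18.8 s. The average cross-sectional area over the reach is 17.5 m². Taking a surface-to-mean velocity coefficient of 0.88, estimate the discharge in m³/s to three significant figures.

v_surface = L / t̄ = 28.6 / 18.8 = 1.521 m/s
v_mean = 0.88 × 1.521 = 1.339 m/s
Q = A × v_mean = 17.5 × 1.339 = 23.43 m³/s

23.4 m³/s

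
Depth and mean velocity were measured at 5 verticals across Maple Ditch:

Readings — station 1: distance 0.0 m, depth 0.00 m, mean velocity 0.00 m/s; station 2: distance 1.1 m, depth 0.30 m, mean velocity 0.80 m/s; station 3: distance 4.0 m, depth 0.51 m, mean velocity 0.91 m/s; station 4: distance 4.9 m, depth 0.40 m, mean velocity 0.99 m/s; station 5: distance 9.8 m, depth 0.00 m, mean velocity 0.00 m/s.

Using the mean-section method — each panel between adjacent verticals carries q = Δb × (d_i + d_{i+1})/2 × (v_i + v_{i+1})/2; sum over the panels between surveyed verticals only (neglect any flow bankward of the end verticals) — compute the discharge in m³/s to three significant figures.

Panel 1-2: Δb = 1.1 m, d̄ = (0.00+0.30)/2 = 0.15, v̄ = (0.00+0.80)/2 = 0.4 → q = 1.1×0.15×0.4 = 0.06600 m³/s
Panel 2-3: Δb = 2.9 m, d̄ = (0.30+0.51)/2 = 0.405, v̄ = (0.80+0.91)/2 = 0.855 → q = 2.9×0.405×0.855 = 1.004 m³/s
Panel 3-4: Δb = 0.9 m, d̄ = (0.51+0.40)/2 = 0.455, v̄ = (0.91+0.99)/2 = 0.95 → q = 0.9×0.455×0.95 = 0.3890 m³/s
Panel 4-5: Δb = 4.9 m, d̄ = (0.40+0.00)/2 = 0.2, v̄ = (0.99+0.00)/2 = 0.495 → q = 4.9×0.2×0.495 = 0.4851 m³/s
Q = Σ q = 1.944 m³/s

1.94 m³/s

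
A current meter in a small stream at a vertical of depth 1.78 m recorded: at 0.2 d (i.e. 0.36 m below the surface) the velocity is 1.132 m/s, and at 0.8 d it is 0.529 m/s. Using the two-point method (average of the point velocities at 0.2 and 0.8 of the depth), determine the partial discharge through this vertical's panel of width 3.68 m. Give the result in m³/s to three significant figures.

5.44 m³/s

v̄ = (1.132 + 0.529) / 2 = 0.8305 m/s
q = v̄ × d × w = 0.8305 × 1.78 × 3.68 = 5.440 m³/s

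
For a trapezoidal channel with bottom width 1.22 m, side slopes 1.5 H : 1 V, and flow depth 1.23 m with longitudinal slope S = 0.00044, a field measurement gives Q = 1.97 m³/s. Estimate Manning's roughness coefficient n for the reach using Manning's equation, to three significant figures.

A = (b + z·y)·y = (1.22 + 1.5×1.23)×1.23 = 3.770 m²
P = b + 2y√(1+z²) = 1.22 + 2×1.23×√(1+1.5²) = 5.655 m
R = A/P = 3.770/5.655 = 0.6667 m
n = (1/Q)·A·R^(2/3)·S^(1/2) = (1/1.97) × 3.770 × 0.7632 × 0.02098 = 0.03063

0.0306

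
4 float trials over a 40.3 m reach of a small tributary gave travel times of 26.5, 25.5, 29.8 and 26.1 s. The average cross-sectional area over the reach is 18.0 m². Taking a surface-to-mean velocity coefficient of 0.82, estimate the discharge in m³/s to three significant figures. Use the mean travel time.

22.1 m³/s

t̄ = (26.5 + 25.5 + 29.8 + 26.1) / 4 = 26.975 s
v_surface = L / t̄ = 40.3 / 26.975 = 1.494 m/s
v_mean = 0.82 × 1.494 = 1.225 m/s
Q = A × v_mean = 18.0 × 1.225 = 22.05 m³/s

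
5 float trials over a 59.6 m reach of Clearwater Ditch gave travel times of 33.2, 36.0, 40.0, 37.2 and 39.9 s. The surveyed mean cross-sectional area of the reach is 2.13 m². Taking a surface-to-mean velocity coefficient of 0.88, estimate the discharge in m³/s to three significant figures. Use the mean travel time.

t̄ = (33.2 + 36.0 + 40.0 + 37.2 + 39.9) / 5 = 37.26 s
v_surface = L / t̄ = 59.6 / 37.26 = 1.600 m/s
v_mean = 0.88 × 1.600 = 1.408 m/s
Q = A × v_mean = 2.13 × 1.408 = 2.998 m³/s

3.00 m³/s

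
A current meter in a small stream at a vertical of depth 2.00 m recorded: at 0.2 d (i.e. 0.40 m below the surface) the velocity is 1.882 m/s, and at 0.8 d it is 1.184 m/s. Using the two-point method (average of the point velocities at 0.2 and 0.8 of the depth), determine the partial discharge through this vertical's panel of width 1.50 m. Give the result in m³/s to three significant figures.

v̄ = (1.882 + 1.184) / 2 = 1.533 m/s
q = v̄ × d × w = 1.533 × 2.00 × 1.50 = 4.599 m³/s

4.60 m³/s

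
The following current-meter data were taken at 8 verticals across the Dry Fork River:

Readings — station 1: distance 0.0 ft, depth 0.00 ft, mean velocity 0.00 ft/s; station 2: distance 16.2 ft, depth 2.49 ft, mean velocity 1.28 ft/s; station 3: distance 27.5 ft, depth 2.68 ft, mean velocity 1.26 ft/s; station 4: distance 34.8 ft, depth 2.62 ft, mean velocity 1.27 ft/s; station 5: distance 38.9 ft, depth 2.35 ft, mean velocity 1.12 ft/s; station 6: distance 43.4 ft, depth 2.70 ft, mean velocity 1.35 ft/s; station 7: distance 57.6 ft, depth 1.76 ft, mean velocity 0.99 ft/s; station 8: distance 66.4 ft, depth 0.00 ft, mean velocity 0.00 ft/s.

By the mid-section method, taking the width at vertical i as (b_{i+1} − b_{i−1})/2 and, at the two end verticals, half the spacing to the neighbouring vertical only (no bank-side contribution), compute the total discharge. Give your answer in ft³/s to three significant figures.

w_2 = (27.5 − 0.0)/2 = 13.75 ft; q_2 = 1.28 × 2.49 × 13.75 = 43.82 ft³/s
w_3 = (34.8 − 16.2)/2 = 9.3 ft; q_3 = 1.26 × 2.68 × 9.3 = 31.40 ft³/s
w_4 = (38.9 − 27.5)/2 = 5.7 ft; q_4 = 1.27 × 2.62 × 5.7 = 18.97 ft³/s
w_5 = (43.4 − 34.8)/2 = 4.3 ft; q_5 = 1.12 × 2.35 × 4.3 = 11.32 ft³/s
w_6 = (57.6 − 38.9)/2 = 9.35 ft; q_6 = 1.35 × 2.70 × 9.35 = 34.08 ft³/s
w_7 = (66.4 − 43.4)/2 = 11.5 ft; q_7 = 0.99 × 1.76 × 11.5 = 20.04 ft³/s
Stations 1, 8 contribute zero (depth or velocity is 0).
Q = Σ qᵢ = 159.6 ft³/s

160 ft³/s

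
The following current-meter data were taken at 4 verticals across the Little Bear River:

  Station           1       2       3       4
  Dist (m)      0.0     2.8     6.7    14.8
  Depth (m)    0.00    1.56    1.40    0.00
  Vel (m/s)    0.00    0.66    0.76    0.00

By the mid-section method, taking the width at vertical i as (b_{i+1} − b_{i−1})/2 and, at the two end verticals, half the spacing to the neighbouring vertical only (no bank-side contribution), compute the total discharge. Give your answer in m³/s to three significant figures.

w_2 = (6.7 − 0.0)/2 = 3.35 m; q_2 = 0.66 × 1.56 × 3.35 = 3.449 m³/s
w_3 = (14.8 − 2.8)/2 = 6 m; q_3 = 0.76 × 1.40 × 6 = 6.384 m³/s
Stations 1, 4 contribute zero (depth or velocity is 0).
Q = Σ qᵢ = 9.833 m³/s

9.83 m³/s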